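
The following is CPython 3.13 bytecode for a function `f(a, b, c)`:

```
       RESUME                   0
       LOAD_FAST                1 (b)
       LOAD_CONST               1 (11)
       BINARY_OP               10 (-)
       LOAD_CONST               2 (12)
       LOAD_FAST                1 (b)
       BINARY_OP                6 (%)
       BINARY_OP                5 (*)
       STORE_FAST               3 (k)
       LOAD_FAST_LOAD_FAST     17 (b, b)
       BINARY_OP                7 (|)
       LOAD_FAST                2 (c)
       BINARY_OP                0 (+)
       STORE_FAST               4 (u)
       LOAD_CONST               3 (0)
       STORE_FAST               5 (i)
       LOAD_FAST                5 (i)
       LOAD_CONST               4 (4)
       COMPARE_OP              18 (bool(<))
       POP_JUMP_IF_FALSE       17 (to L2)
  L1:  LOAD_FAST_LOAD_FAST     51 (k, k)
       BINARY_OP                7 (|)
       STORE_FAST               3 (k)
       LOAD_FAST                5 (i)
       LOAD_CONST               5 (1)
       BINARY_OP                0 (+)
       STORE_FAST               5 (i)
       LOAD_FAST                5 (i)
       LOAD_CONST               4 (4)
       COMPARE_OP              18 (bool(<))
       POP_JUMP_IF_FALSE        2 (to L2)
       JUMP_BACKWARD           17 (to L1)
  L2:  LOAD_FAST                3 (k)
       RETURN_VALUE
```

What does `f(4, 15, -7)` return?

48

LOAD_FAST b → push 15. Stack: [15]
LOAD_CONST → push 11. Stack: [15, 11]
BINARY_OP - → 15 - 11 = 4. Stack: [4]
LOAD_CONST → push 12. Stack: [4, 12]
LOAD_FAST b → push 15. Stack: [4, 12, 15]
BINARY_OP % → 12 % 15 = 12. Stack: [4, 12]
BINARY_OP * → 4 * 12 = 48. Stack: [48]
STORE_FAST k → k=48. Stack: []
LOAD_FAST_LOAD_FAST b,b → push 15,15. Stack: [15, 15]
BINARY_OP | → 15 | 15 = 15. Stack: [15]
LOAD_FAST c → push -7. Stack: [15, -7]
BINARY_OP + → 15 + -7 = 8. Stack: [8]
STORE_FAST u → u=8. Stack: []
LOAD_CONST → push 0. Stack: [0]
STORE_FAST i → i=0. Stack: []
LOAD_FAST i → push 0. Stack: [0]
LOAD_CONST → push 4. Stack: [0, 4]
COMPARE_OP bool(<) → 0 vs 4 = True. Stack: [True]
POP_JUMP_IF_FALSE → pop True; no jump. Stack: []
LOAD_FAST_LOAD_FAST k,k → push 48,48. Stack: [48, 48]
BINARY_OP | → 48 | 48 = 48. Stack: [48]
STORE_FAST k → k=48. Stack: []
LOAD_FAST i → push 0. Stack: [0]
LOAD_CONST → push 1. Stack: [0, 1]
BINARY_OP + → 0 + 1 = 1. Stack: [1]
STORE_FAST i → i=1. Stack: []
LOAD_FAST i → push 1. Stack: [1]
LOAD_CONST → push 4. Stack: [1, 4]
COMPARE_OP bool(<) → 1 vs 4 = True. Stack: [True]
POP_JUMP_IF_FALSE → pop True; no jump. Stack: []
LOAD_FAST_LOAD_FAST k,k → push 48,48. Stack: [48, 48]
BINARY_OP | → 48 | 48 = 48. Stack: [48]
STORE_FAST k → k=48. Stack: []
LOAD_FAST i → push 1. Stack: [1]
LOAD_CONST → push 1. Stack: [1, 1]
BINARY_OP + → 1 + 1 = 2. Stack: [2]
STORE_FAST i → i=2. Stack: []
LOAD_FAST i → push 2. Stack: [2]
LOAD_CONST → push 4. Stack: [2, 4]
COMPARE_OP bool(<) → 2 vs 4 = True. Stack: [True]
POP_JUMP_IF_FALSE → pop True; no jump. Stack: []
LOAD_FAST_LOAD_FAST k,k → push 48,48. Stack: [48, 48]
BINARY_OP | → 48 | 48 = 48. Stack: [48]
STORE_FAST k → k=48. Stack: []
LOAD_FAST i → push 2. Stack: [2]
LOAD_CONST → push 1. Stack: [2, 1]
BINARY_OP + → 2 + 1 = 3. Stack: [3]
STORE_FAST i → i=3. Stack: []
LOAD_FAST i → push 3. Stack: [3]
LOAD_CONST → push 4. Stack: [3, 4]
COMPARE_OP bool(<) → 3 vs 4 = True. Stack: [True]
POP_JUMP_IF_FALSE → pop True; no jump. Stack: []
LOAD_FAST_LOAD_FAST k,k → push 48,48. Stack: [48, 48]
BINARY_OP | → 48 | 48 = 48. Stack: [48]
STORE_FAST k → k=48. Stack: []
LOAD_FAST i → push 3. Stack: [3]
LOAD_CONST → push 1. Stack: [3, 1]
BINARY_OP + → 3 + 1 = 4. Stack: [4]
STORE_FAST i → i=4. Stack: []
LOAD_FAST i → push 4. Stack: [4]
LOAD_CONST → push 4. Stack: [4, 4]
COMPARE_OP bool(<) → 4 vs 4 = False. Stack: [False]
POP_JUMP_IF_FALSE → pop False; jump. Stack: []
LOAD_FAST k → push 48. Stack: [48]
RETURN_VALUE → return 48.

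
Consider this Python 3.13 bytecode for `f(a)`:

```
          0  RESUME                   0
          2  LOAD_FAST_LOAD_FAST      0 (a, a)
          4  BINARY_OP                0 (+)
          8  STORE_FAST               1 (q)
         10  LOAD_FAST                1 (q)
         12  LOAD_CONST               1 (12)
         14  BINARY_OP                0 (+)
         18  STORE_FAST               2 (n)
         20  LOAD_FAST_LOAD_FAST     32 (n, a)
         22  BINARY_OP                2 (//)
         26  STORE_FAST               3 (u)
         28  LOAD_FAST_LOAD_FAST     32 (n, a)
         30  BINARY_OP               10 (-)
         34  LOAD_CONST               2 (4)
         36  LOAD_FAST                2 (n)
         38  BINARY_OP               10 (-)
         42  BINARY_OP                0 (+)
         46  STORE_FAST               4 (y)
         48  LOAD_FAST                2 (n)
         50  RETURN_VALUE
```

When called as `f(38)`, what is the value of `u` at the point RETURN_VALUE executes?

LOAD_FAST_LOAD_FAST a,a → push 38,38. Stack: [38, 38]
BINARY_OP + → 38 + 38 = 76. Stack: [76]
STORE_FAST q → q=76. Stack: []
LOAD_FAST q → push 76. Stack: [76]
LOAD_CONST → push 12. Stack: [76, 12]
BINARY_OP + → 76 + 12 = 88. Stack: [88]
STORE_FAST n → n=88. Stack: []
LOAD_FAST_LOAD_FAST n,a → push 88,38. Stack: [88, 38]
BINARY_OP // → 88 // 38 = 2. Stack: [2]
STORE_FAST u → u=2. Stack: []
LOAD_FAST_LOAD_FAST n,a → push 88,38. Stack: [88, 38]
BINARY_OP - → 88 - 38 = 50. Stack: [50]
LOAD_CONST → push 4. Stack: [50, 4]
LOAD_FAST n → push 88. Stack: [50, 4, 88]
BINARY_OP - → 4 - 88 = -84. Stack: [50, -84]
BINARY_OP + → 50 + -84 = -34. Stack: [-34]
STORE_FAST y → y=-34. Stack: []
LOAD_FAST n → push 88. Stack: [88]
RETURN_VALUE → return 88.

2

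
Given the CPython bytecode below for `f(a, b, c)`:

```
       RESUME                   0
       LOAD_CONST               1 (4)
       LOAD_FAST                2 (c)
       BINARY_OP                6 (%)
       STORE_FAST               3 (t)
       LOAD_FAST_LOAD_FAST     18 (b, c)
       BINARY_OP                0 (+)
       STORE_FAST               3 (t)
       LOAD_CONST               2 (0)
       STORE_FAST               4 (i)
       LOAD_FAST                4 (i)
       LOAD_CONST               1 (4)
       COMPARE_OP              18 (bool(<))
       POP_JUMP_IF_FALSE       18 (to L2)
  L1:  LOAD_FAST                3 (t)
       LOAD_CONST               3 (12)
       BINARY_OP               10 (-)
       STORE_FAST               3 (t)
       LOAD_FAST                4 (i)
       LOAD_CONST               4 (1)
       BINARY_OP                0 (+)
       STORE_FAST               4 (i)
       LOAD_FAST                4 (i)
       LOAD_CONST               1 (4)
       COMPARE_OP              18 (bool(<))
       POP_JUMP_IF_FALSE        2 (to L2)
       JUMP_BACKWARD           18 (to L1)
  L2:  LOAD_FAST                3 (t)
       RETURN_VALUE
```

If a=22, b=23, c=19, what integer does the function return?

LOAD_CONST → push 4. Stack: [4]
LOAD_FAST c → push 19. Stack: [4, 19]
BINARY_OP % → 4 % 19 = 4. Stack: [4]
STORE_FAST t → t=4. Stack: []
LOAD_FAST_LOAD_FAST b,c → push 23,19. Stack: [23, 19]
BINARY_OP + → 23 + 19 = 42. Stack: [42]
STORE_FAST t → t=42. Stack: []
LOAD_CONST → push 0. Stack: [0]
STORE_FAST i → i=0. Stack: []
LOAD_FAST i → push 0. Stack: [0]
LOAD_CONST → push 4. Stack: [0, 4]
COMPARE_OP bool(<) → 0 vs 4 = True. Stack: [True]
POP_JUMP_IF_FALSE → pop True; no jump. Stack: []
LOAD_FAST t → push 42. Stack: [42]
LOAD_CONST → push 12. Stack: [42, 12]
BINARY_OP - → 42 - 12 = 30. Stack: [30]
STORE_FAST t → t=30. Stack: []
LOAD_FAST i → push 0. Stack: [0]
LOAD_CONST → push 1. Stack: [0, 1]
BINARY_OP + → 0 + 1 = 1. Stack: [1]
STORE_FAST i → i=1. Stack: []
LOAD_FAST i → push 1. Stack: [1]
LOAD_CONST → push 4. Stack: [1, 4]
COMPARE_OP bool(<) → 1 vs 4 = True. Stack: [True]
POP_JUMP_IF_FALSE → pop True; no jump. Stack: []
LOAD_FAST t → push 30. Stack: [30]
LOAD_CONST → push 12. Stack: [30, 12]
BINARY_OP - → 30 - 12 = 18. Stack: [18]
STORE_FAST t → t=18. Stack: []
LOAD_FAST i → push 1. Stack: [1]
LOAD_CONST → push 1. Stack: [1, 1]
BINARY_OP + → 1 + 1 = 2. Stack: [2]
STORE_FAST i → i=2. Stack: []
LOAD_FAST i → push 2. Stack: [2]
LOAD_CONST → push 4. Stack: [2, 4]
COMPARE_OP bool(<) → 2 vs 4 = True. Stack: [True]
POP_JUMP_IF_FALSE → pop True; no jump. Stack: []
LOAD_FAST t → push 18. Stack: [18]
LOAD_CONST → push 12. Stack: [18, 12]
BINARY_OP - → 18 - 12 = 6. Stack: [6]
STORE_FAST t → t=6. Stack: []
LOAD_FAST i → push 2. Stack: [2]
LOAD_CONST → push 1. Stack: [2, 1]
BINARY_OP + → 2 + 1 = 3. Stack: [3]
STORE_FAST i → i=3. Stack: []
LOAD_FAST i → push 3. Stack: [3]
LOAD_CONST → push 4. Stack: [3, 4]
COMPARE_OP bool(<) → 3 vs 4 = True. Stack: [True]
POP_JUMP_IF_FALSE → pop True; no jump. Stack: []
LOAD_FAST t → push 6. Stack: [6]
LOAD_CONST → push 12. Stack: [6, 12]
BINARY_OP - → 6 - 12 = -6. Stack: [-6]
STORE_FAST t → t=-6. Stack: []
LOAD_FAST i → push 3. Stack: [3]
LOAD_CONST → push 1. Stack: [3, 1]
BINARY_OP + → 3 + 1 = 4. Stack: [4]
STORE_FAST i → i=4. Stack: []
LOAD_FAST i → push 4. Stack: [4]
LOAD_CONST → push 4. Stack: [4, 4]
COMPARE_OP bool(<) → 4 vs 4 = False. Stack: [False]
POP_JUMP_IF_FALSE → pop False; jump. Stack: []
LOAD_FAST t → push -6. Stack: [-6]
RETURN_VALUE → return -6.

-6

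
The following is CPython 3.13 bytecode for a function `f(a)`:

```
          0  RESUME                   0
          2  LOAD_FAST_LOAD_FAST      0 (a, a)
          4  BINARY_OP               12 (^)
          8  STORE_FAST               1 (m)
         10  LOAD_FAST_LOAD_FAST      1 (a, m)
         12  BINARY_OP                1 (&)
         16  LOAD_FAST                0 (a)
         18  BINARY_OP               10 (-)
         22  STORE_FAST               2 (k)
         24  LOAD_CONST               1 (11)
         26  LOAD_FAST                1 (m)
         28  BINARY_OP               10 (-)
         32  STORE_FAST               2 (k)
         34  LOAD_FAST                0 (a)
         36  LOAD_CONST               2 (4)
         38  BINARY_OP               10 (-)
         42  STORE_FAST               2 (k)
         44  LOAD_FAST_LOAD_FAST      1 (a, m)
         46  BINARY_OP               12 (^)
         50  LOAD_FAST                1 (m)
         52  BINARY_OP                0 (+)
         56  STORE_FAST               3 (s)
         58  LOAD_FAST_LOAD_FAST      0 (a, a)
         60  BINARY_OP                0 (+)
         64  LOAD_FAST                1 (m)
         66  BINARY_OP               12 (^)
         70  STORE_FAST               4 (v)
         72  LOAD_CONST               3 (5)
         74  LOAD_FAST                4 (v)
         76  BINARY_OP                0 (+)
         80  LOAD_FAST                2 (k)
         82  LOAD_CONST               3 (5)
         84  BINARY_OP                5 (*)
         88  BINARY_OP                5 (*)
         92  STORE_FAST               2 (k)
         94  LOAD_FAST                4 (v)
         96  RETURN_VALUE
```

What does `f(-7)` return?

-14

LOAD_FAST_LOAD_FAST a,a → push -7,-7. Stack: [-7, -7]
BINARY_OP ^ → -7 ^ -7 = 0. Stack: [0]
STORE_FAST m → m=0. Stack: []
LOAD_FAST_LOAD_FAST a,m → push -7,0. Stack: [-7, 0]
BINARY_OP & → -7 & 0 = 0. Stack: [0]
LOAD_FAST a → push -7. Stack: [0, -7]
BINARY_OP - → 0 - -7 = 7. Stack: [7]
STORE_FAST k → k=7. Stack: []
LOAD_CONST → push 11. Stack: [11]
LOAD_FAST m → push 0. Stack: [11, 0]
BINARY_OP - → 11 - 0 = 11. Stack: [11]
STORE_FAST k → k=11. Stack: []
LOAD_FAST a → push -7. Stack: [-7]
LOAD_CONST → push 4. Stack: [-7, 4]
BINARY_OP - → -7 - 4 = -11. Stack: [-11]
STORE_FAST k → k=-11. Stack: []
LOAD_FAST_LOAD_FAST a,m → push -7,0. Stack: [-7, 0]
BINARY_OP ^ → -7 ^ 0 = -7. Stack: [-7]
LOAD_FAST m → push 0. Stack: [-7, 0]
BINARY_OP + → -7 + 0 = -7. Stack: [-7]
STORE_FAST s → s=-7. Stack: []
LOAD_FAST_LOAD_FAST a,a → push -7,-7. Stack: [-7, -7]
BINARY_OP + → -7 + -7 = -14. Stack: [-14]
LOAD_FAST m → push 0. Stack: [-14, 0]
BINARY_OP ^ → -14 ^ 0 = -14. Stack: [-14]
STORE_FAST v → v=-14. Stack: []
LOAD_CONST → push 5. Stack: [5]
LOAD_FAST v → push -14. Stack: [5, -14]
BINARY_OP + → 5 + -14 = -9. Stack: [-9]
LOAD_FAST k → push -11. Stack: [-9, -11]
LOAD_CONST → push 5. Stack: [-9, -11, 5]
BINARY_OP * → -11 * 5 = -55. Stack: [-9, -55]
BINARY_OP * → -9 * -55 = 495. Stack: [495]
STORE_FAST k → k=495. Stack: []
LOAD_FAST v → push -14. Stack: [-14]
RETURN_VALUE → return -14.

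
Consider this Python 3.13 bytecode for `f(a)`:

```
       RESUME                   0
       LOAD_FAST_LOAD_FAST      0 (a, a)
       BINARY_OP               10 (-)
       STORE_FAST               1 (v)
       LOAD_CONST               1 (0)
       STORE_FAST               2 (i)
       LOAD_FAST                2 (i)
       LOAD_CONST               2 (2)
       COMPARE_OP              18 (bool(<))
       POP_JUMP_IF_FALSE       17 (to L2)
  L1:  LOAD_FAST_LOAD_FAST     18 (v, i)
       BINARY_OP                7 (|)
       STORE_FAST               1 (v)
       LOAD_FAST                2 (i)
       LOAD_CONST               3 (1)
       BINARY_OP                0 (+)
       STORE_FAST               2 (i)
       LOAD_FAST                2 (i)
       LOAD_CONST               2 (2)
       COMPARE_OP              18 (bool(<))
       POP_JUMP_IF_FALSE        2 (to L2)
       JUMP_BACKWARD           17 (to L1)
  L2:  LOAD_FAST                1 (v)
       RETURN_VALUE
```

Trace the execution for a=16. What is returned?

LOAD_FAST_LOAD_FAST a,a → push 16,16. Stack: [16, 16]
BINARY_OP - → 16 - 16 = 0. Stack: [0]
STORE_FAST v → v=0. Stack: []
LOAD_CONST → push 0. Stack: [0]
STORE_FAST i → i=0. Stack: []
LOAD_FAST i → push 0. Stack: [0]
LOAD_CONST → push 2. Stack: [0, 2]
COMPARE_OP bool(<) → 0 vs 2 = True. Stack: [True]
POP_JUMP_IF_FALSE → pop True; no jump. Stack: []
LOAD_FAST_LOAD_FAST v,i → push 0,0. Stack: [0, 0]
BINARY_OP | → 0 | 0 = 0. Stack: [0]
STORE_FAST v → v=0. Stack: []
LOAD_FAST i → push 0. Stack: [0]
LOAD_CONST → push 1. Stack: [0, 1]
BINARY_OP + → 0 + 1 = 1. Stack: [1]
STORE_FAST i → i=1. Stack: []
LOAD_FAST i → push 1. Stack: [1]
LOAD_CONST → push 2. Stack: [1, 2]
COMPARE_OP bool(<) → 1 vs 2 = True. Stack: [True]
POP_JUMP_IF_FALSE → pop True; no jump. Stack: []
LOAD_FAST_LOAD_FAST v,i → push 0,1. Stack: [0, 1]
BINARY_OP | → 0 | 1 = 1. Stack: [1]
STORE_FAST v → v=1. Stack: []
LOAD_FAST i → push 1. Stack: [1]
LOAD_CONST → push 1. Stack: [1, 1]
BINARY_OP + → 1 + 1 = 2. Stack: [2]
STORE_FAST i → i=2. Stack: []
LOAD_FAST i → push 2. Stack: [2]
LOAD_CONST → push 2. Stack: [2, 2]
COMPARE_OP bool(<) → 2 vs 2 = False. Stack: [False]
POP_JUMP_IF_FALSE → pop False; jump. Stack: []
LOAD_FAST v → push 1. Stack: [1]
RETURN_VALUE → return 1.

1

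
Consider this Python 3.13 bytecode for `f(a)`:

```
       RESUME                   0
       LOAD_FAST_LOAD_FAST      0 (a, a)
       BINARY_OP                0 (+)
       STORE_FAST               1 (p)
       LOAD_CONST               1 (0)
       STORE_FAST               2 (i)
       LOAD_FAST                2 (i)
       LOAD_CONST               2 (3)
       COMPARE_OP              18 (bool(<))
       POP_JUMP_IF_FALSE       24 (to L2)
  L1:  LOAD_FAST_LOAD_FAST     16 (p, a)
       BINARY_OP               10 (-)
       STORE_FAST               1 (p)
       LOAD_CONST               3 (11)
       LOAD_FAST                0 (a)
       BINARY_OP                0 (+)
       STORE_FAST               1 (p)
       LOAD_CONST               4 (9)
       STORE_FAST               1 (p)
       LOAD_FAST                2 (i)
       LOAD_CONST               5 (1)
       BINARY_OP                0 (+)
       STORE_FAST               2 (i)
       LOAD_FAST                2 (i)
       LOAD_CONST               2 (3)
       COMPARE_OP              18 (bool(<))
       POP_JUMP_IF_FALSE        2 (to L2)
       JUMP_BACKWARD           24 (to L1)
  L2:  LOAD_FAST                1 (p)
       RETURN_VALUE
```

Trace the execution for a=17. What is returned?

9

LOAD_FAST_LOAD_FAST a,a → push 17,17. Stack: [17, 17]
BINARY_OP + → 17 + 17 = 34. Stack: [34]
STORE_FAST p → p=34. Stack: []
LOAD_CONST → push 0. Stack: [0]
STORE_FAST i → i=0. Stack: []
LOAD_FAST i → push 0. Stack: [0]
LOAD_CONST → push 3. Stack: [0, 3]
COMPARE_OP bool(<) → 0 vs 3 = True. Stack: [True]
POP_JUMP_IF_FALSE → pop True; no jump. Stack: []
LOAD_FAST_LOAD_FAST p,a → push 34,17. Stack: [34, 17]
BINARY_OP - → 34 - 17 = 17. Stack: [17]
STORE_FAST p → p=17. Stack: []
LOAD_CONST → push 11. Stack: [11]
LOAD_FAST a → push 17. Stack: [11, 17]
BINARY_OP + → 11 + 17 = 28. Stack: [28]
STORE_FAST p → p=28. Stack: []
LOAD_CONST → push 9. Stack: [9]
STORE_FAST p → p=9. Stack: []
LOAD_FAST i → push 0. Stack: [0]
LOAD_CONST → push 1. Stack: [0, 1]
BINARY_OP + → 0 + 1 = 1. Stack: [1]
STORE_FAST i → i=1. Stack: []
LOAD_FAST i → push 1. Stack: [1]
LOAD_CONST → push 3. Stack: [1, 3]
COMPARE_OP bool(<) → 1 vs 3 = True. Stack: [True]
POP_JUMP_IF_FALSE → pop True; no jump. Stack: []
LOAD_FAST_LOAD_FAST p,a → push 9,17. Stack: [9, 17]
BINARY_OP - → 9 - 17 = -8. Stack: [-8]
STORE_FAST p → p=-8. Stack: []
LOAD_CONST → push 11. Stack: [11]
LOAD_FAST a → push 17. Stack: [11, 17]
BINARY_OP + → 11 + 17 = 28. Stack: [28]
STORE_FAST p → p=28. Stack: []
LOAD_CONST → push 9. Stack: [9]
STORE_FAST p → p=9. Stack: []
LOAD_FAST i → push 1. Stack: [1]
LOAD_CONST → push 1. Stack: [1, 1]
BINARY_OP + → 1 + 1 = 2. Stack: [2]
STORE_FAST i → i=2. Stack: []
LOAD_FAST i → push 2. Stack: [2]
LOAD_CONST → push 3. Stack: [2, 3]
COMPARE_OP bool(<) → 2 vs 3 = True. Stack: [True]
POP_JUMP_IF_FALSE → pop True; no jump. Stack: []
LOAD_FAST_LOAD_FAST p,a → push 9,17. Stack: [9, 17]
BINARY_OP - → 9 - 17 = -8. Stack: [-8]
STORE_FAST p → p=-8. Stack: []
LOAD_CONST → push 11. Stack: [11]
LOAD_FAST a → push 17. Stack: [11, 17]
BINARY_OP + → 11 + 17 = 28. Stack: [28]
STORE_FAST p → p=28. Stack: []
LOAD_CONST → push 9. Stack: [9]
STORE_FAST p → p=9. Stack: []
LOAD_FAST i → push 2. Stack: [2]
LOAD_CONST → push 1. Stack: [2, 1]
BINARY_OP + → 2 + 1 = 3. Stack: [3]
STORE_FAST i → i=3. Stack: []
LOAD_FAST i → push 3. Stack: [3]
LOAD_CONST → push 3. Stack: [3, 3]
COMPARE_OP bool(<) → 3 vs 3 = False. Stack: [False]
POP_JUMP_IF_FALSE → pop False; jump. Stack: []
LOAD_FAST p → push 9. Stack: [9]
RETURN_VALUE → return 9.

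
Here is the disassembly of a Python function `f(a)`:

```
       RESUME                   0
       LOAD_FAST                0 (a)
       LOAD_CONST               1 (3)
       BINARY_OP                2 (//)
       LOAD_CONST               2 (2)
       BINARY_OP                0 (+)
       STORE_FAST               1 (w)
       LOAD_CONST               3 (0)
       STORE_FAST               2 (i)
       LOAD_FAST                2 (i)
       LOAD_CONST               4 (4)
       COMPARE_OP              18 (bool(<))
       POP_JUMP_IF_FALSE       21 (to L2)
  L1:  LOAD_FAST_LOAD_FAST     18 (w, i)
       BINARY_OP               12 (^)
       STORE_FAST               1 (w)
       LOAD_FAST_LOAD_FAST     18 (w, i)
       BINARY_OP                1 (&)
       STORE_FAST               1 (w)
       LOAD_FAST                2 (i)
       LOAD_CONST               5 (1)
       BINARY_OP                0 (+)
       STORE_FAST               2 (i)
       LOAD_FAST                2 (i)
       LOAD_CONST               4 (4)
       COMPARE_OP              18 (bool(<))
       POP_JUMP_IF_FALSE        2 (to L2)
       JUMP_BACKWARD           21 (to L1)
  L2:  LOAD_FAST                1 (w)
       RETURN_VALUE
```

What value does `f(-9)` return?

LOAD_FAST a → push -9
LOAD_CONST → push 3
BINARY_OP // → -9 // 3 = -3
LOAD_CONST → push 2
BINARY_OP + → -3 + 2 = -1
STORE_FAST w → w=-1
LOAD_CONST → push 0
STORE_FAST i → i=0
LOAD_FAST i → push 0
LOAD_CONST → push 4
COMPARE_OP bool(<) → 0 vs 4 = True
POP_JUMP_IF_FALSE → pop True; no jump
LOAD_FAST_LOAD_FAST w,i → push -1,0
BINARY_OP ^ → -1 ^ 0 = -1
STORE_FAST w → w=-1
LOAD_FAST_LOAD_FAST w,i → push -1,0
BINARY_OP & → -1 & 0 = 0
STORE_FAST w → w=0
LOAD_FAST i → push 0
LOAD_CONST → push 1
BINARY_OP + → 0 + 1 = 1
STORE_FAST i → i=1
LOAD_FAST i → push 1
LOAD_CONST → push 4
COMPARE_OP bool(<) → 1 vs 4 = True
POP_JUMP_IF_FALSE → pop True; no jump
LOAD_FAST_LOAD_FAST w,i → push 0,1
BINARY_OP ^ → 0 ^ 1 = 1
STORE_FAST w → w=1
LOAD_FAST_LOAD_FAST w,i → push 1,1
BINARY_OP & → 1 & 1 = 1
STORE_FAST w → w=1
LOAD_FAST i → push 1
LOAD_CONST → push 1
BINARY_OP + → 1 + 1 = 2
STORE_FAST i → i=2
LOAD_FAST i → push 2
LOAD_CONST → push 4
COMPARE_OP bool(<) → 2 vs 4 = True
POP_JUMP_IF_FALSE → pop True; no jump
LOAD_FAST_LOAD_FAST w,i → push 1,2
BINARY_OP ^ → 1 ^ 2 = 3
STORE_FAST w → w=3
LOAD_FAST_LOAD_FAST w,i → push 3,2
BINARY_OP & → 3 & 2 = 2
STORE_FAST w → w=2
LOAD_FAST i → push 2
LOAD_CONST → push 1
BINARY_OP + → 2 + 1 = 3
STORE_FAST i → i=3
LOAD_FAST i → push 3
LOAD_CONST → push 4
COMPARE_OP bool(<) → 3 vs 4 = True
POP_JUMP_IF_FALSE → pop True; no jump
LOAD_FAST_LOAD_FAST w,i → push 2,3
BINARY_OP ^ → 2 ^ 3 = 1
STORE_FAST w → w=1
LOAD_FAST_LOAD_FAST w,i → push 1,3
BINARY_OP & → 1 & 3 = 1
STORE_FAST w → w=1
LOAD_FAST i → push 3
LOAD_CONST → push 1
BINARY_OP + → 3 + 1 = 4
STORE_FAST i → i=4
LOAD_FAST i → push 4
LOAD_CONST → push 4
COMPARE_OP bool(<) → 4 vs 4 = False
POP_JUMP_IF_FALSE → pop False; jump
LOAD_FAST w → push 1
RETURN_VALUE → return 1.

1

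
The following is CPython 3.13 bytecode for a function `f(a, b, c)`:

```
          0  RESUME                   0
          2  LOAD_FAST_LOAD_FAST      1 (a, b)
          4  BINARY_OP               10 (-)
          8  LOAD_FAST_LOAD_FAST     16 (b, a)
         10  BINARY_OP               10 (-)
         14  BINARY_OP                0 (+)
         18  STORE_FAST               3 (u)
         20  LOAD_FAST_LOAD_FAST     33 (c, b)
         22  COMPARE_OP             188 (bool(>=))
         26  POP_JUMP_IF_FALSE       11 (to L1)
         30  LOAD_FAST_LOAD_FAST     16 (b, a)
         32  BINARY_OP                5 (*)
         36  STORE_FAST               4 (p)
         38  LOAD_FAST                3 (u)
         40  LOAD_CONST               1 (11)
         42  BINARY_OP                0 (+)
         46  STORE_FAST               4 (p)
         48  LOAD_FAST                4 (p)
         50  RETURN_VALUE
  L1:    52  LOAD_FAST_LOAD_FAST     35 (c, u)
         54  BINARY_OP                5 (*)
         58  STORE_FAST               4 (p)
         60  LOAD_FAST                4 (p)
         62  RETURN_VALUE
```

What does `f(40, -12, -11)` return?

11

LOAD_FAST_LOAD_FAST a,b → push 40,-12. Stack: [40, -12]
BINARY_OP - → 40 - -12 = 52. Stack: [52]
LOAD_FAST_LOAD_FAST b,a → push -12,40. Stack: [52, -12, 40]
BINARY_OP - → -12 - 40 = -52. Stack: [52, -52]
BINARY_OP + → 52 + -52 = 0. Stack: [0]
STORE_FAST u → u=0. Stack: []
LOAD_FAST_LOAD_FAST c,b → push -11,-12. Stack: [-11, -12]
COMPARE_OP bool(>=) → -11 vs -12 = True. Stack: [True]
POP_JUMP_IF_FALSE → pop True; no jump. Stack: []
LOAD_FAST_LOAD_FAST b,a → push -12,40. Stack: [-12, 40]
BINARY_OP * → -12 * 40 = -480. Stack: [-480]
STORE_FAST p → p=-480. Stack: []
LOAD_FAST u → push 0. Stack: [0]
LOAD_CONST → push 11. Stack: [0, 11]
BINARY_OP + → 0 + 11 = 11. Stack: [11]
STORE_FAST p → p=11. Stack: []
LOAD_FAST p → push 11. Stack: [11]
RETURN_VALUE → return 11.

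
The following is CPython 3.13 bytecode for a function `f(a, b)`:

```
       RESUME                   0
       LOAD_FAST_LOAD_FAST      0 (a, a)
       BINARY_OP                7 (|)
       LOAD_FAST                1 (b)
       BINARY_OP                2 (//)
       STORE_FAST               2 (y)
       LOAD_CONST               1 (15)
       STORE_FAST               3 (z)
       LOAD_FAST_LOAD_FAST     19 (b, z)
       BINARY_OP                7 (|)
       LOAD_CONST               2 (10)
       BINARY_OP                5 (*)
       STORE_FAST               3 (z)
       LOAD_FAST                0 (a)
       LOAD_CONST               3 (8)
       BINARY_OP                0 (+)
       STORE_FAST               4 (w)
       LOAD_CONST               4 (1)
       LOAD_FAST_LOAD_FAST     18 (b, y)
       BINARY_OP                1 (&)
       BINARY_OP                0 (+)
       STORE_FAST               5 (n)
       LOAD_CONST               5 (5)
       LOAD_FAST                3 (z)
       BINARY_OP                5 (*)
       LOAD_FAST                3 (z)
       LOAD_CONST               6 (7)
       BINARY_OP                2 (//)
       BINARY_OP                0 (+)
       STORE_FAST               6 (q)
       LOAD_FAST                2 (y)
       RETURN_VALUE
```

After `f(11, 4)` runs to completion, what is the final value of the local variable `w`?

19

LOAD_FAST_LOAD_FAST a,a → push 11,11. Stack: [11, 11]
BINARY_OP | → 11 | 11 = 11. Stack: [11]
LOAD_FAST b → push 4. Stack: [11, 4]
BINARY_OP // → 11 // 4 = 2. Stack: [2]
STORE_FAST y → y=2. Stack: []
LOAD_CONST → push 15. Stack: [15]
STORE_FAST z → z=15. Stack: []
LOAD_FAST_LOAD_FAST b,z → push 4,15. Stack: [4, 15]
BINARY_OP | → 4 | 15 = 15. Stack: [15]
LOAD_CONST → push 10. Stack: [15, 10]
BINARY_OP * → 15 * 10 = 150. Stack: [150]
STORE_FAST z → z=150. Stack: []
LOAD_FAST a → push 11. Stack: [11]
LOAD_CONST → push 8. Stack: [11, 8]
BINARY_OP + → 11 + 8 = 19. Stack: [19]
STORE_FAST w → w=19. Stack: []
LOAD_CONST → push 1. Stack: [1]
LOAD_FAST_LOAD_FAST b,y → push 4,2. Stack: [1, 4, 2]
BINARY_OP & → 4 & 2 = 0. Stack: [1, 0]
BINARY_OP + → 1 + 0 = 1. Stack: [1]
STORE_FAST n → n=1. Stack: []
LOAD_CONST → push 5. Stack: [5]
LOAD_FAST z → push 150. Stack: [5, 150]
BINARY_OP * → 5 * 150 = 750. Stack: [750]
LOAD_FAST z → push 150. Stack: [750, 150]
LOAD_CONST → push 7. Stack: [750, 150, 7]
BINARY_OP // → 150 // 7 = 21. Stack: [750, 21]
BINARY_OP + → 750 + 21 = 771. Stack: [771]
STORE_FAST q → q=771. Stack: []
LOAD_FAST y → push 2. Stack: [2]
RETURN_VALUE → return 2.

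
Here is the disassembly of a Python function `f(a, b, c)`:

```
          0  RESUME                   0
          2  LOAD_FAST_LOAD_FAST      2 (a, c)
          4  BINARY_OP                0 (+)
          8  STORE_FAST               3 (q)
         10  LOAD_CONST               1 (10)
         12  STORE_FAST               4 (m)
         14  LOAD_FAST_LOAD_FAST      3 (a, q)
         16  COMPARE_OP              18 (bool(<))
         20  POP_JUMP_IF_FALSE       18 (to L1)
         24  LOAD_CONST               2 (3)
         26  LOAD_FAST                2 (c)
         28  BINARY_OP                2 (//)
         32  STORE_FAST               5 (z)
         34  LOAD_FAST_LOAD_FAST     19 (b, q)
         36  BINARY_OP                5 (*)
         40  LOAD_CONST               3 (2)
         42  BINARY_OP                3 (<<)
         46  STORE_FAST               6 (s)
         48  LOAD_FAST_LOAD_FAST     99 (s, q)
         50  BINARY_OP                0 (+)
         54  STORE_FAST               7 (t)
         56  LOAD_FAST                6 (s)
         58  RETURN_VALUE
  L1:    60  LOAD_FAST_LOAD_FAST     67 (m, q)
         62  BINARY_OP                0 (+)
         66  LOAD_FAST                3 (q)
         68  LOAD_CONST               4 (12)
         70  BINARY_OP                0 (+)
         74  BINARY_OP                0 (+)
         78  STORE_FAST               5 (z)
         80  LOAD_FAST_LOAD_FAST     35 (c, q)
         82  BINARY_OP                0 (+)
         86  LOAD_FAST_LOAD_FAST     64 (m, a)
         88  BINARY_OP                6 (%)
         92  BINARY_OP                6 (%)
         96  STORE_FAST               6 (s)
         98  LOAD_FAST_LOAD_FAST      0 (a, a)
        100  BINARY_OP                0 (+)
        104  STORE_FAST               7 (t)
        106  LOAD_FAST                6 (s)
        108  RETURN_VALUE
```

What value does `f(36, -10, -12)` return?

LOAD_FAST_LOAD_FAST a,c → push 36,-12. Stack: [36, -12]
BINARY_OP + → 36 + -12 = 24. Stack: [24]
STORE_FAST q → q=24. Stack: []
LOAD_CONST → push 10. Stack: [10]
STORE_FAST m → m=10. Stack: []
LOAD_FAST_LOAD_FAST a,q → push 36,24. Stack: [36, 24]
COMPARE_OP bool(<) → 36 vs 24 = False. Stack: [False]
POP_JUMP_IF_FALSE → pop False; jump. Stack: []
LOAD_FAST_LOAD_FAST m,q → push 10,24. Stack: [10, 24]
BINARY_OP + → 10 + 24 = 34. Stack: [34]
LOAD_FAST q → push 24. Stack: [34, 24]
LOAD_CONST → push 12. Stack: [34, 24, 12]
BINARY_OP + → 24 + 12 = 36. Stack: [34, 36]
BINARY_OP + → 34 + 36 = 70. Stack: [70]
STORE_FAST z → z=70. Stack: []
LOAD_FAST_LOAD_FAST c,q → push -12,24. Stack: [-12, 24]
BINARY_OP + → -12 + 24 = 12. Stack: [12]
LOAD_FAST_LOAD_FAST m,a → push 10,36. Stack: [12, 10, 36]
BINARY_OP % → 10 % 36 = 10. Stack: [12, 10]
BINARY_OP % → 12 % 10 = 2. Stack: [2]
STORE_FAST s → s=2. Stack: []
LOAD_FAST_LOAD_FAST a,a → push 36,36. Stack: [36, 36]
BINARY_OP + → 36 + 36 = 72. Stack: [72]
STORE_FAST t → t=72. Stack: []
LOAD_FAST s → push 2. Stack: [2]
RETURN_VALUE → return 2.

2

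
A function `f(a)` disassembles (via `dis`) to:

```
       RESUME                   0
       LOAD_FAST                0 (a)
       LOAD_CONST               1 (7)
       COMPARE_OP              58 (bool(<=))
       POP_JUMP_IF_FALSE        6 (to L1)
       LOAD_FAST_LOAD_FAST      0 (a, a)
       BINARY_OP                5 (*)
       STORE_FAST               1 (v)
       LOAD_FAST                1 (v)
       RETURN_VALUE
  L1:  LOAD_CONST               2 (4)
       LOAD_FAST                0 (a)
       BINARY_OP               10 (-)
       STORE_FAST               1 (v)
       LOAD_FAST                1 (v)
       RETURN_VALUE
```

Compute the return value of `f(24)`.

LOAD_FAST a → push 24. Stack: [24]
LOAD_CONST → push 7. Stack: [24, 7]
COMPARE_OP bool(<=) → 24 vs 7 = False. Stack: [False]
POP_JUMP_IF_FALSE → pop False; jump. Stack: []
LOAD_CONST → push 4. Stack: [4]
LOAD_FAST a → push 24. Stack: [4, 24]
BINARY_OP - → 4 - 24 = -20. Stack: [-20]
STORE_FAST v → v=-20. Stack: []
LOAD_FAST v → push -20. Stack: [-20]
RETURN_VALUE → return -20.

-20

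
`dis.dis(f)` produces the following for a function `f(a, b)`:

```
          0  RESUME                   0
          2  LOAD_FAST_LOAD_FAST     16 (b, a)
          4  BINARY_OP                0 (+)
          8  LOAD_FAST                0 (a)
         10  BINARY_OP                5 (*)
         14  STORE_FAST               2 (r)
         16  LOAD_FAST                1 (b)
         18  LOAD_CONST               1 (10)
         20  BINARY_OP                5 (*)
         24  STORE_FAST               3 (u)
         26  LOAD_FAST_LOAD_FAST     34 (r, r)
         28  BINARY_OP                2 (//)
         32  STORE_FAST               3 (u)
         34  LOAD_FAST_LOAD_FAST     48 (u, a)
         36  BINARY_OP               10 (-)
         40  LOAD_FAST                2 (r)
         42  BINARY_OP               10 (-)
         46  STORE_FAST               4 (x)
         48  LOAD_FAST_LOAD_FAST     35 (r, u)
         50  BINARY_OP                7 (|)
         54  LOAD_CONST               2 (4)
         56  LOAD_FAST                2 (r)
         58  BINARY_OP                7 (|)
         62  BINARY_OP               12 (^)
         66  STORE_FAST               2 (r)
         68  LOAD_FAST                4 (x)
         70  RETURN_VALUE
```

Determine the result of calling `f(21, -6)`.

LOAD_FAST_LOAD_FAST b,a → push -6,21. Stack: [-6, 21]
BINARY_OP + → -6 + 21 = 15. Stack: [15]
LOAD_FAST a → push 21. Stack: [15, 21]
BINARY_OP * → 15 * 21 = 315. Stack: [315]
STORE_FAST r → r=315. Stack: []
LOAD_FAST b → push -6. Stack: [-6]
LOAD_CONST → push 10. Stack: [-6, 10]
BINARY_OP * → -6 * 10 = -60. Stack: [-60]
STORE_FAST u → u=-60. Stack: []
LOAD_FAST_LOAD_FAST r,r → push 315,315. Stack: [315, 315]
BINARY_OP // → 315 // 315 = 1. Stack: [1]
STORE_FAST u → u=1. Stack: []
LOAD_FAST_LOAD_FAST u,a → push 1,21. Stack: [1, 21]
BINARY_OP - → 1 - 21 = -20. Stack: [-20]
LOAD_FAST r → push 315. Stack: [-20, 315]
BINARY_OP - → -20 - 315 = -335. Stack: [-335]
STORE_FAST x → x=-335. Stack: []
LOAD_FAST_LOAD_FAST r,u → push 315,1. Stack: [315, 1]
BINARY_OP | → 315 | 1 = 315. Stack: [315]
LOAD_CONST → push 4. Stack: [315, 4]
LOAD_FAST r → push 315. Stack: [315, 4, 315]
BINARY_OP | → 4 | 315 = 319. Stack: [315, 319]
BINARY_OP ^ → 315 ^ 319 = 4. Stack: [4]
STORE_FAST r → r=4. Stack: []
LOAD_FAST x → push -335. Stack: [-335]
RETURN_VALUE → return -335.

-335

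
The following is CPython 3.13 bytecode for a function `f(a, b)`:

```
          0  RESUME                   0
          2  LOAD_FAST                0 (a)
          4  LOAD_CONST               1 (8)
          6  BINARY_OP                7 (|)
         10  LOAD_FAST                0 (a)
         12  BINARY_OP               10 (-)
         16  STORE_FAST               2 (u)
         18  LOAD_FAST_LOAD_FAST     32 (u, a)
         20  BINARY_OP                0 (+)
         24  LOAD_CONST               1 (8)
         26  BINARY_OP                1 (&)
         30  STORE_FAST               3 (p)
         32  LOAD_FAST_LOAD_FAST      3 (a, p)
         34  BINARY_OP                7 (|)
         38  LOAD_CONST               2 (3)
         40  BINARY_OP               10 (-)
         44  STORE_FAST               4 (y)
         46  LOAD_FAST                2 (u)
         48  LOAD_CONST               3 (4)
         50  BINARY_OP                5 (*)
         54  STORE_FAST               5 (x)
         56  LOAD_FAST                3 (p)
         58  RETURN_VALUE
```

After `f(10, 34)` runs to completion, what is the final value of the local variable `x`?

0

LOAD_FAST a → push 10. Stack: [10]
LOAD_CONST → push 8. Stack: [10, 8]
BINARY_OP | → 10 | 8 = 10. Stack: [10]
LOAD_FAST a → push 10. Stack: [10, 10]
BINARY_OP - → 10 - 10 = 0. Stack: [0]
STORE_FAST u → u=0. Stack: []
LOAD_FAST_LOAD_FAST u,a → push 0,10. Stack: [0, 10]
BINARY_OP + → 0 + 10 = 10. Stack: [10]
LOAD_CONST → push 8. Stack: [10, 8]
BINARY_OP & → 10 & 8 = 8. Stack: [8]
STORE_FAST p → p=8. Stack: []
LOAD_FAST_LOAD_FAST a,p → push 10,8. Stack: [10, 8]
BINARY_OP | → 10 | 8 = 10. Stack: [10]
LOAD_CONST → push 3. Stack: [10, 3]
BINARY_OP - → 10 - 3 = 7. Stack: [7]
STORE_FAST y → y=7. Stack: []
LOAD_FAST u → push 0. Stack: [0]
LOAD_CONST → push 4. Stack: [0, 4]
BINARY_OP * → 0 * 4 = 0. Stack: [0]
STORE_FAST x → x=0. Stack: []
LOAD_FAST p → push 8. Stack: [8]
RETURN_VALUE → return 8.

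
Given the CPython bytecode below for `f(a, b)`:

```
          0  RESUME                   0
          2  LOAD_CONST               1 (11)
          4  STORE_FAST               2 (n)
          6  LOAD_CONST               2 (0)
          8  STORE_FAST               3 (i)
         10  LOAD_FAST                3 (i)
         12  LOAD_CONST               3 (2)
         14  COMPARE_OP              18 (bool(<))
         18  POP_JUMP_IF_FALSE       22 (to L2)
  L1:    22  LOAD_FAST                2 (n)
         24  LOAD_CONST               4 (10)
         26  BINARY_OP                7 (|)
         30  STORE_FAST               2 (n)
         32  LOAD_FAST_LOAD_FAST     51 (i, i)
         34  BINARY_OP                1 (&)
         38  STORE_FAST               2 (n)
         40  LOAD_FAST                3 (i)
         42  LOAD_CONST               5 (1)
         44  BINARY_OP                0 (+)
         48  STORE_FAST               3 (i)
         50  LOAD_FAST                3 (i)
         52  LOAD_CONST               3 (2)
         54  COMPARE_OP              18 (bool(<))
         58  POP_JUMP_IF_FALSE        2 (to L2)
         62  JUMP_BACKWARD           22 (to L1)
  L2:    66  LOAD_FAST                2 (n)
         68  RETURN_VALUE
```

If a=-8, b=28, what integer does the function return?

LOAD_CONST → push 11. Stack: [11]
STORE_FAST n → n=11. Stack: []
LOAD_CONST → push 0. Stack: [0]
STORE_FAST i → i=0. Stack: []
LOAD_FAST i → push 0. Stack: [0]
LOAD_CONST → push 2. Stack: [0, 2]
COMPARE_OP bool(<) → 0 vs 2 = True. Stack: [True]
POP_JUMP_IF_FALSE → pop True; no jump. Stack: []
LOAD_FAST n → push 11. Stack: [11]
LOAD_CONST → push 10. Stack: [11, 10]
BINARY_OP | → 11 | 10 = 11. Stack: [11]
STORE_FAST n → n=11. Stack: []
LOAD_FAST_LOAD_FAST i,i → push 0,0. Stack: [0, 0]
BINARY_OP & → 0 & 0 = 0. Stack: [0]
STORE_FAST n → n=0. Stack: []
LOAD_FAST i → push 0. Stack: [0]
LOAD_CONST → push 1. Stack: [0, 1]
BINARY_OP + → 0 + 1 = 1. Stack: [1]
STORE_FAST i → i=1. Stack: []
LOAD_FAST i → push 1. Stack: [1]
LOAD_CONST → push 2. Stack: [1, 2]
COMPARE_OP bool(<) → 1 vs 2 = True. Stack: [True]
POP_JUMP_IF_FALSE → pop True; no jump. Stack: []
LOAD_FAST n → push 0. Stack: [0]
LOAD_CONST → push 10. Stack: [0, 10]
BINARY_OP | → 0 | 10 = 10. Stack: [10]
STORE_FAST n → n=10. Stack: []
LOAD_FAST_LOAD_FAST i,i → push 1,1. Stack: [1, 1]
BINARY_OP & → 1 & 1 = 1. Stack: [1]
STORE_FAST n → n=1. Stack: []
LOAD_FAST i → push 1. Stack: [1]
LOAD_CONST → push 1. Stack: [1, 1]
BINARY_OP + → 1 + 1 = 2. Stack: [2]
STORE_FAST i → i=2. Stack: []
LOAD_FAST i → push 2. Stack: [2]
LOAD_CONST → push 2. Stack: [2, 2]
COMPARE_OP bool(<) → 2 vs 2 = False. Stack: [False]
POP_JUMP_IF_FALSE → pop False; jump. Stack: []
LOAD_FAST n → push 1. Stack: [1]
RETURN_VALUE → return 1.

1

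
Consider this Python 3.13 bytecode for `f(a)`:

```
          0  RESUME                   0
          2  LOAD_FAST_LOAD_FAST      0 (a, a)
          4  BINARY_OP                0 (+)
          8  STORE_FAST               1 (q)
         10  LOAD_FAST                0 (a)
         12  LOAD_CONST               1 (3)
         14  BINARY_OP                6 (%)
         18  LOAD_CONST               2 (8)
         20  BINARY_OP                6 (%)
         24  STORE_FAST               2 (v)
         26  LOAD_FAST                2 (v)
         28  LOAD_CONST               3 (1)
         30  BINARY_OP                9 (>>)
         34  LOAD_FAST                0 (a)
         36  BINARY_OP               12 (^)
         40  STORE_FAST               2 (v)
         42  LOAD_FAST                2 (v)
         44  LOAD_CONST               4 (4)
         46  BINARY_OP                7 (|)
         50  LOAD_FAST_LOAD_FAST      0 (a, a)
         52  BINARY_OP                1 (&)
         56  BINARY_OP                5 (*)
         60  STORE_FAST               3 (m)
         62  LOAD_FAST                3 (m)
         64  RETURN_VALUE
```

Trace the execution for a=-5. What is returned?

LOAD_FAST_LOAD_FAST a,a → push -5,-5. Stack: [-5, -5]
BINARY_OP + → -5 + -5 = -10. Stack: [-10]
STORE_FAST q → q=-10. Stack: []
LOAD_FAST a → push -5. Stack: [-5]
LOAD_CONST → push 3. Stack: [-5, 3]
BINARY_OP % → -5 % 3 = 1. Stack: [1]
LOAD_CONST → push 8. Stack: [1, 8]
BINARY_OP % → 1 % 8 = 1. Stack: [1]
STORE_FAST v → v=1. Stack: []
LOAD_FAST v → push 1. Stack: [1]
LOAD_CONST → push 1. Stack: [1, 1]
BINARY_OP >> → 1 >> 1 = 0. Stack: [0]
LOAD_FAST a → push -5. Stack: [0, -5]
BINARY_OP ^ → 0 ^ -5 = -5. Stack: [-5]
STORE_FAST v → v=-5. Stack: []
LOAD_FAST v → push -5. Stack: [-5]
LOAD_CONST → push 4. Stack: [-5, 4]
BINARY_OP | → -5 | 4 = -1. Stack: [-1]
LOAD_FAST_LOAD_FAST a,a → push -5,-5. Stack: [-1, -5, -5]
BINARY_OP & → -5 & -5 = -5. Stack: [-1, -5]
BINARY_OP * → -1 * -5 = 5. Stack: [5]
STORE_FAST m → m=5. Stack: []
LOAD_FAST m → push 5. Stack: [5]
RETURN_VALUE → return 5.

5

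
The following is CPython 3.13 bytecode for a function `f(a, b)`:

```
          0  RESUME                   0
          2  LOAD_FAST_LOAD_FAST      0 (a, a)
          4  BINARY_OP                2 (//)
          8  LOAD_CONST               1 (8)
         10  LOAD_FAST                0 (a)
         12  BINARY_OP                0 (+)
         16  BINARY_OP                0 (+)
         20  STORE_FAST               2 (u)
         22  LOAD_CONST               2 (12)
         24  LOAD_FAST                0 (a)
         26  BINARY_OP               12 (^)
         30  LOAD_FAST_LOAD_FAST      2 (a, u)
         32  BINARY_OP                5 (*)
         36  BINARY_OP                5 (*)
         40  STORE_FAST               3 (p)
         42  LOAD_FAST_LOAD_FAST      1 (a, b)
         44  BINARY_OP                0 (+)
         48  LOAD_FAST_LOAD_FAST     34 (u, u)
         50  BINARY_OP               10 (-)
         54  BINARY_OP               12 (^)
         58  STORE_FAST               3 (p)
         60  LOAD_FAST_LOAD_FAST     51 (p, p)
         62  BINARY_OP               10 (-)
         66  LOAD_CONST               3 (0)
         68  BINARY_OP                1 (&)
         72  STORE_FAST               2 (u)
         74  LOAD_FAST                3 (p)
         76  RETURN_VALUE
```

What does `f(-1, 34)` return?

33

LOAD_FAST_LOAD_FAST a,a → push -1,-1. Stack: [-1, -1]
BINARY_OP // → -1 // -1 = 1. Stack: [1]
LOAD_CONST → push 8. Stack: [1, 8]
LOAD_FAST a → push -1. Stack: [1, 8, -1]
BINARY_OP + → 8 + -1 = 7. Stack: [1, 7]
BINARY_OP + → 1 + 7 = 8. Stack: [8]
STORE_FAST u → u=8. Stack: []
LOAD_CONST → push 12. Stack: [12]
LOAD_FAST a → push -1. Stack: [12, -1]
BINARY_OP ^ → 12 ^ -1 = -13. Stack: [-13]
LOAD_FAST_LOAD_FAST a,u → push -1,8. Stack: [-13, -1, 8]
BINARY_OP * → -1 * 8 = -8. Stack: [-13, -8]
BINARY_OP * → -13 * -8 = 104. Stack: [104]
STORE_FAST p → p=104. Stack: []
LOAD_FAST_LOAD_FAST a,b → push -1,34. Stack: [-1, 34]
BINARY_OP + → -1 + 34 = 33. Stack: [33]
LOAD_FAST_LOAD_FAST u,u → push 8,8. Stack: [33, 8, 8]
BINARY_OP - → 8 - 8 = 0. Stack: [33, 0]
BINARY_OP ^ → 33 ^ 0 = 33. Stack: [33]
STORE_FAST p → p=33. Stack: []
LOAD_FAST_LOAD_FAST p,p → push 33,33. Stack: [33, 33]
BINARY_OP - → 33 - 33 = 0. Stack: [0]
LOAD_CONST → push 0. Stack: [0, 0]
BINARY_OP & → 0 & 0 = 0. Stack: [0]
STORE_FAST u → u=0. Stack: []
LOAD_FAST p → push 33. Stack: [33]
RETURN_VALUE → return 33.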